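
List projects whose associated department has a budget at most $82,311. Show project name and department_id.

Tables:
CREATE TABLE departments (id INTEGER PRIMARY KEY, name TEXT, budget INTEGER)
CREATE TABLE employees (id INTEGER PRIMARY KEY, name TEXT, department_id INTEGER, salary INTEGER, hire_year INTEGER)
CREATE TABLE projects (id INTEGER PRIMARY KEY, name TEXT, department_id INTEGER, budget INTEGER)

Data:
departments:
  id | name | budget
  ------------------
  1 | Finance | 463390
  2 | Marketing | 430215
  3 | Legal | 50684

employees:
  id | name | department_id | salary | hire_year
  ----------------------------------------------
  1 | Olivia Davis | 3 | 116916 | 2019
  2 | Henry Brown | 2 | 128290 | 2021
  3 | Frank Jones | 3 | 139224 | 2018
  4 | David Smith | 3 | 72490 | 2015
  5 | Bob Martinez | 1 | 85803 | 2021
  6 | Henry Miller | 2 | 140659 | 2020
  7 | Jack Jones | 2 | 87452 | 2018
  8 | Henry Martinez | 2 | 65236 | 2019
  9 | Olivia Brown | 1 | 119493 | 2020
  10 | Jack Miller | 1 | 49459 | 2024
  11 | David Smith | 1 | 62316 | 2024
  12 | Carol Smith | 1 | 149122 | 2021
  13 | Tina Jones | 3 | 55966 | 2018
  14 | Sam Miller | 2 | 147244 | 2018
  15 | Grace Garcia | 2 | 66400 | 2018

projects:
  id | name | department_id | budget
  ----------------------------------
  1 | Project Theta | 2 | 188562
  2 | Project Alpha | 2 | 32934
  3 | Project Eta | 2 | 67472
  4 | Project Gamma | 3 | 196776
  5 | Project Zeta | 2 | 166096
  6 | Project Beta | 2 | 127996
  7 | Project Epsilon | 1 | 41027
SELECT name, department_id FROM projects WHERE department_id IN (SELECT id FROM departments WHERE budget <= 82311)

Execution result:
name | department_id
Project Gamma | 3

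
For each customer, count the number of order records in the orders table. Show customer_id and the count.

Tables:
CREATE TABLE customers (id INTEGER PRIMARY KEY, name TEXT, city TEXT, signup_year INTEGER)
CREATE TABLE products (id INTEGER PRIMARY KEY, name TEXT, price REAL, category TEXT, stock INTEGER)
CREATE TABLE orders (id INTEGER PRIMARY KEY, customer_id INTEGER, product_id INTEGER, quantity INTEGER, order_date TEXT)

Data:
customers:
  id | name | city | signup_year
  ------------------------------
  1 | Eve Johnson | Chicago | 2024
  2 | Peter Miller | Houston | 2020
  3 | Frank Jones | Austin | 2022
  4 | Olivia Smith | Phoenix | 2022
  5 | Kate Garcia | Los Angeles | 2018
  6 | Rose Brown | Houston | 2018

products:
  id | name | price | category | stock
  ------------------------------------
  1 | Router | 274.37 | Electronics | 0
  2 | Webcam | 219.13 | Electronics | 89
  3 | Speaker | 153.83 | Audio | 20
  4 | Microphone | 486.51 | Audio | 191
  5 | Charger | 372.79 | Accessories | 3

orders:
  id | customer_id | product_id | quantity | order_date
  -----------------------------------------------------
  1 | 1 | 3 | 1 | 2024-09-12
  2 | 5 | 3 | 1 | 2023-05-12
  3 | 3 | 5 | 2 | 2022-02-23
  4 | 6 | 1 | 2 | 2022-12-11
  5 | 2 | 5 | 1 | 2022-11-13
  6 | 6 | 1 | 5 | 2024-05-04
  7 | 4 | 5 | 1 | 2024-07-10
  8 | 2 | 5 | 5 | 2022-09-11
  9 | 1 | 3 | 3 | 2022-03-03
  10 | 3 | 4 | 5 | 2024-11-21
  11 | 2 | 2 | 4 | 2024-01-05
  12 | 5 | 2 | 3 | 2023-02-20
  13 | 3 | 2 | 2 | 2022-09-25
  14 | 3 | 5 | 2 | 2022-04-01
SELECT customer_id, COUNT(*) AS order_count FROM orders GROUP BY customer_id

Execution result:
customer_id | order_count
1 | 2
2 | 3
3 | 4
4 | 1
5 | 2
6 | 2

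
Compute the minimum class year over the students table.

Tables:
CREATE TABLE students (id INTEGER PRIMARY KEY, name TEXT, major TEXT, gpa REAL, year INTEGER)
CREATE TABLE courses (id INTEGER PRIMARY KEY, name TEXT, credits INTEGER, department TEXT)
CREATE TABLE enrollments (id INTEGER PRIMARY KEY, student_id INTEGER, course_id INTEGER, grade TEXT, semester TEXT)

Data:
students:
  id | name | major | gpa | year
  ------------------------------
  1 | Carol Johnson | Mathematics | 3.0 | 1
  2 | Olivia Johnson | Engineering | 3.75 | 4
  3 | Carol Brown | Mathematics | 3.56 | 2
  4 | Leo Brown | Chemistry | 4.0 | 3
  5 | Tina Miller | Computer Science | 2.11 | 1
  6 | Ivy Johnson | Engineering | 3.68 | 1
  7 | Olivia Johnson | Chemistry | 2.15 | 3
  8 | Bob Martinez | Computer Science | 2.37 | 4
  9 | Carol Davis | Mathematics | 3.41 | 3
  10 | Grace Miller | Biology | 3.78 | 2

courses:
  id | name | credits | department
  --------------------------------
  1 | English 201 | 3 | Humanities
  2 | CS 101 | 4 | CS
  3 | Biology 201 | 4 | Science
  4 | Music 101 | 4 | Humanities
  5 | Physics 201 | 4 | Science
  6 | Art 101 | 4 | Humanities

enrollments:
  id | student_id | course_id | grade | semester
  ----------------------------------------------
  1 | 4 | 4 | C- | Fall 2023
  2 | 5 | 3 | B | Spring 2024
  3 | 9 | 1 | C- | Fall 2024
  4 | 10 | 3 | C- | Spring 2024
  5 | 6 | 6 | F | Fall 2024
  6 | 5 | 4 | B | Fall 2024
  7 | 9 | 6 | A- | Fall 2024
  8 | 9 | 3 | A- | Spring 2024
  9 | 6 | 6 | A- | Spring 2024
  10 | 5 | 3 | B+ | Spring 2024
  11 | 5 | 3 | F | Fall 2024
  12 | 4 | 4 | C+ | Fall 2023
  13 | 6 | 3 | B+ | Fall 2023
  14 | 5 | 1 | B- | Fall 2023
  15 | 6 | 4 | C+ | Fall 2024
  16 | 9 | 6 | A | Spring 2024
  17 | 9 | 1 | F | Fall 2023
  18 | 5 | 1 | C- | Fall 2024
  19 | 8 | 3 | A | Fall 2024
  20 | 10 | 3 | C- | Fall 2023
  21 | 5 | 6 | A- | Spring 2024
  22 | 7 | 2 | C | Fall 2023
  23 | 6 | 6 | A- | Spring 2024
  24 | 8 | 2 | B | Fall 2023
SELECT MIN(year) FROM students

Execution result:
1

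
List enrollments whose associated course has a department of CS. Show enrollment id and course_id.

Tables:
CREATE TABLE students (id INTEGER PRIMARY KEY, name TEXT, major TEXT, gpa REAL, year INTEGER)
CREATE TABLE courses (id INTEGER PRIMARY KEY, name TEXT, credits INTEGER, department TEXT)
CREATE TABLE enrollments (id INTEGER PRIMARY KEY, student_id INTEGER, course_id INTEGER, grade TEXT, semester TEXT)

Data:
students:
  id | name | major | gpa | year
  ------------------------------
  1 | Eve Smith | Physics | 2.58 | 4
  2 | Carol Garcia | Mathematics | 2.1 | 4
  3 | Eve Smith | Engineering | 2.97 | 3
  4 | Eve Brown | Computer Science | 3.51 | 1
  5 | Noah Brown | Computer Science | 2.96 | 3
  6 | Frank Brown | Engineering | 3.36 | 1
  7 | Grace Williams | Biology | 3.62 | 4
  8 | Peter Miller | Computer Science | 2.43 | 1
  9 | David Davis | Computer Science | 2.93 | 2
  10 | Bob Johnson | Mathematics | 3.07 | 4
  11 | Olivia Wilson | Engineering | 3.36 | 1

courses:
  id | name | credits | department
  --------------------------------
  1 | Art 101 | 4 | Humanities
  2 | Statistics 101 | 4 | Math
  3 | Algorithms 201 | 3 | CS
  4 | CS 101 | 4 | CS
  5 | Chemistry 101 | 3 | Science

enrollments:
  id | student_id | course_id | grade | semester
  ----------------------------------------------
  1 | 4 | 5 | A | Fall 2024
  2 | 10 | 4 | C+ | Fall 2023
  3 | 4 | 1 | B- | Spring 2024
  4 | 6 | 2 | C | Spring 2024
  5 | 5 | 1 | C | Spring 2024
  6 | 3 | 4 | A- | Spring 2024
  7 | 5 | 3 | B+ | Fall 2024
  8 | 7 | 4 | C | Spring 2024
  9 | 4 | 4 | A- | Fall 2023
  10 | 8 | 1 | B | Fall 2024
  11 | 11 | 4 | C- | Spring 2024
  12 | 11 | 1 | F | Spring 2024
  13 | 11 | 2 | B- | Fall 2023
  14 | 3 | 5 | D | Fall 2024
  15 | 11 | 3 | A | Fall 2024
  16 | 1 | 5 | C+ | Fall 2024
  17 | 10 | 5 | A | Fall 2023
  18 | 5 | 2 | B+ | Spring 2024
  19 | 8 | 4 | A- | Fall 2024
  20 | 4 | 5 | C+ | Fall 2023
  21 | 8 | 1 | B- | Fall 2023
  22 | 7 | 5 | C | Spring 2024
SELECT id, course_id FROM enrollments WHERE course_id IN (SELECT id FROM courses WHERE department = 'CS')

Execution result:
id | course_id
2 | 4
6 | 4
7 | 3
8 | 4
9 | 4
11 | 4
15 | 3
19 | 4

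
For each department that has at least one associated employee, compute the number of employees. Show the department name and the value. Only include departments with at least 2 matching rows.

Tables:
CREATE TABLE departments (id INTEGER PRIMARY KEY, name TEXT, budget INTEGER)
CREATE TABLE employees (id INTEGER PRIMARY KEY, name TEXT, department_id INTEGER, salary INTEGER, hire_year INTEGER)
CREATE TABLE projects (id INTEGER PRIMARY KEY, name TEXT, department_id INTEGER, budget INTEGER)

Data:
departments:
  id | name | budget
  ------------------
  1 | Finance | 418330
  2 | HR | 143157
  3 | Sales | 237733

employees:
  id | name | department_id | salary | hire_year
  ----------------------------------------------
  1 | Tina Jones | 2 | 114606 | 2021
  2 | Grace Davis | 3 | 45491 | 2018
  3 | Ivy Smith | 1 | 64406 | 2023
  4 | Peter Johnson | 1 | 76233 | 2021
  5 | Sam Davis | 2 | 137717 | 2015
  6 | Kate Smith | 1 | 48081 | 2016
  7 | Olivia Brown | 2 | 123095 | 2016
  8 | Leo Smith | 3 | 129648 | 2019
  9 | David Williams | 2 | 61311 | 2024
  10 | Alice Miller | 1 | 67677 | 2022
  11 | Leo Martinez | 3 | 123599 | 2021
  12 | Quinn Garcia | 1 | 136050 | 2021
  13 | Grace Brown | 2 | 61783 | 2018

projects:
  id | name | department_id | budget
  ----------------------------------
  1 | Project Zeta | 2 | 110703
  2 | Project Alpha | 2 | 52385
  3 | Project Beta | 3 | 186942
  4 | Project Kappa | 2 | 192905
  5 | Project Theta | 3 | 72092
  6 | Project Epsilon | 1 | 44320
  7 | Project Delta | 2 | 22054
SELECT p.name, COUNT(*) AS n FROM employees c JOIN departments p ON c.department_id = p.id GROUP BY p.id, p.name HAVING COUNT(*) >= 2

Execution result:
name | n
Finance | 5
HR | 5
Sales | 3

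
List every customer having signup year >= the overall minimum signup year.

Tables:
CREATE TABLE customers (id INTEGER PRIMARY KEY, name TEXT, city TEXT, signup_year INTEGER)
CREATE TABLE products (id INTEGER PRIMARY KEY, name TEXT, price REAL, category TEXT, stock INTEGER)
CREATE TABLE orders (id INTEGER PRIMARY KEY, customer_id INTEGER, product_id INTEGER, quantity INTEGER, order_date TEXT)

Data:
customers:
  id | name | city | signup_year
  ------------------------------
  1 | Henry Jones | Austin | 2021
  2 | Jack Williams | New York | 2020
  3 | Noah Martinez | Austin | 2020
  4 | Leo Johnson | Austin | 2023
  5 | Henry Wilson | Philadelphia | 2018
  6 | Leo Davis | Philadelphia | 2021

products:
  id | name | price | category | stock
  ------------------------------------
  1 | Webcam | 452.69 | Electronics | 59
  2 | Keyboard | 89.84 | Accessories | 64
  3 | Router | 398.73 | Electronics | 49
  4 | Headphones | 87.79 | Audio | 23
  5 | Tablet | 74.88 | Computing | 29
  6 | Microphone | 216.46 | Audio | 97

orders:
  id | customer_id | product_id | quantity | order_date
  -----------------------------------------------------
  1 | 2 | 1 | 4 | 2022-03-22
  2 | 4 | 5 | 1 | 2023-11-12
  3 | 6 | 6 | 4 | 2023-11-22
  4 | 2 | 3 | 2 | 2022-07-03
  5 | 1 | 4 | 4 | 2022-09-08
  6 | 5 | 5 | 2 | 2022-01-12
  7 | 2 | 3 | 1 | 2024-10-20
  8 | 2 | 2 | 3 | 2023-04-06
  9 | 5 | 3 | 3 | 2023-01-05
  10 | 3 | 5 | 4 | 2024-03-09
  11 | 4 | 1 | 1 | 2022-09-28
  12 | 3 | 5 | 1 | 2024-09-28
SELECT name, signup_year FROM customers WHERE signup_year >= (SELECT MIN(signup_year) FROM customers)

Execution result:
name | signup_year
Henry Jones | 2021
Jack Williams | 2020
Noah Martinez | 2020
Leo Johnson | 2023
Henry Wilson | 2018
Leo Davis | 2021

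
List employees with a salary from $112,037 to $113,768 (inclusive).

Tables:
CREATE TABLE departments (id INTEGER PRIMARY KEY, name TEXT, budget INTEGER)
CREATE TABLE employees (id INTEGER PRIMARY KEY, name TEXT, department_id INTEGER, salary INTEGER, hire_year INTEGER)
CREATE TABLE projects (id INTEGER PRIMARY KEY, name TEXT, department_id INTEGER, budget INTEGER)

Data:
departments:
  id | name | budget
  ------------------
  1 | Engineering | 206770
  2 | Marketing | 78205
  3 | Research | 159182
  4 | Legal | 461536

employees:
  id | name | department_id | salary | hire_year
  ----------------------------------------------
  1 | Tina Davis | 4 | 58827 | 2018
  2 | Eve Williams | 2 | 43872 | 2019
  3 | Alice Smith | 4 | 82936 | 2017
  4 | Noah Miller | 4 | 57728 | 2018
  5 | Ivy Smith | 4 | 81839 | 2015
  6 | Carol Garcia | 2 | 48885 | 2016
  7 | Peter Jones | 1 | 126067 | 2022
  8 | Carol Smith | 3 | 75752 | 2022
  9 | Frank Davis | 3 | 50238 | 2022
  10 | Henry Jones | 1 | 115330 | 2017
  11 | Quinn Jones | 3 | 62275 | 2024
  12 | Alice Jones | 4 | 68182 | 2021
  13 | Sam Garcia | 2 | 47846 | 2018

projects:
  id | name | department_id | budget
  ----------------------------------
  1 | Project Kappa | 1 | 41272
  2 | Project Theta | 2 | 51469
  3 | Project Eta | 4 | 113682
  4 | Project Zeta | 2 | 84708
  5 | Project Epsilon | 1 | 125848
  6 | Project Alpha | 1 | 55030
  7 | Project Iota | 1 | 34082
SELECT name, salary FROM employees WHERE salary BETWEEN 112037 AND 113768

Execution result:
(no rows)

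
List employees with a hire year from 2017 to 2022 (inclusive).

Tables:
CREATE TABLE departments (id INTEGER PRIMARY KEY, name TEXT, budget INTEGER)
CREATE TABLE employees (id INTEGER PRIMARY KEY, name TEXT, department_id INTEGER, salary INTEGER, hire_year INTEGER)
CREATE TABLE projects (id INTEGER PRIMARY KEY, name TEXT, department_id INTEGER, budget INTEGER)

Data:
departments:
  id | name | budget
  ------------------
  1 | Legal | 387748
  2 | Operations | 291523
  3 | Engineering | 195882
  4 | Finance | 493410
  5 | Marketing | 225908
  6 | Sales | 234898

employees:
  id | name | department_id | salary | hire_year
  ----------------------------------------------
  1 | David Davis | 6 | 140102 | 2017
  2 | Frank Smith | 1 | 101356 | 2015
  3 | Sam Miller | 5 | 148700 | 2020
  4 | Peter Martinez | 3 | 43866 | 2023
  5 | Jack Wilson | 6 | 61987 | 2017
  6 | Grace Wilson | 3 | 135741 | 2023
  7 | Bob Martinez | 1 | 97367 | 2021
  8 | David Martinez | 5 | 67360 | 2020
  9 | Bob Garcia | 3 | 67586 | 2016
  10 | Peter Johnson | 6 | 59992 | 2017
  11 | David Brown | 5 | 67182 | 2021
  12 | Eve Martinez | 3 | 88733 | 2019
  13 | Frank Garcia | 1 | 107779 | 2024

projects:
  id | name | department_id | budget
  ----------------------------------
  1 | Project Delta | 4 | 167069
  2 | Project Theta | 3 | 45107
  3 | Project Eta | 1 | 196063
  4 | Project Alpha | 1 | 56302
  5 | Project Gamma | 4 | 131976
SELECT name, hire_year FROM employees WHERE hire_year BETWEEN 2017 AND 2022

Execution result:
name | hire_year
David Davis | 2017
Sam Miller | 2020
Jack Wilson | 2017
Bob Martinez | 2021
David Martinez | 2020
Peter Johnson | 2017
David Brown | 2021
Eve Martinez | 2019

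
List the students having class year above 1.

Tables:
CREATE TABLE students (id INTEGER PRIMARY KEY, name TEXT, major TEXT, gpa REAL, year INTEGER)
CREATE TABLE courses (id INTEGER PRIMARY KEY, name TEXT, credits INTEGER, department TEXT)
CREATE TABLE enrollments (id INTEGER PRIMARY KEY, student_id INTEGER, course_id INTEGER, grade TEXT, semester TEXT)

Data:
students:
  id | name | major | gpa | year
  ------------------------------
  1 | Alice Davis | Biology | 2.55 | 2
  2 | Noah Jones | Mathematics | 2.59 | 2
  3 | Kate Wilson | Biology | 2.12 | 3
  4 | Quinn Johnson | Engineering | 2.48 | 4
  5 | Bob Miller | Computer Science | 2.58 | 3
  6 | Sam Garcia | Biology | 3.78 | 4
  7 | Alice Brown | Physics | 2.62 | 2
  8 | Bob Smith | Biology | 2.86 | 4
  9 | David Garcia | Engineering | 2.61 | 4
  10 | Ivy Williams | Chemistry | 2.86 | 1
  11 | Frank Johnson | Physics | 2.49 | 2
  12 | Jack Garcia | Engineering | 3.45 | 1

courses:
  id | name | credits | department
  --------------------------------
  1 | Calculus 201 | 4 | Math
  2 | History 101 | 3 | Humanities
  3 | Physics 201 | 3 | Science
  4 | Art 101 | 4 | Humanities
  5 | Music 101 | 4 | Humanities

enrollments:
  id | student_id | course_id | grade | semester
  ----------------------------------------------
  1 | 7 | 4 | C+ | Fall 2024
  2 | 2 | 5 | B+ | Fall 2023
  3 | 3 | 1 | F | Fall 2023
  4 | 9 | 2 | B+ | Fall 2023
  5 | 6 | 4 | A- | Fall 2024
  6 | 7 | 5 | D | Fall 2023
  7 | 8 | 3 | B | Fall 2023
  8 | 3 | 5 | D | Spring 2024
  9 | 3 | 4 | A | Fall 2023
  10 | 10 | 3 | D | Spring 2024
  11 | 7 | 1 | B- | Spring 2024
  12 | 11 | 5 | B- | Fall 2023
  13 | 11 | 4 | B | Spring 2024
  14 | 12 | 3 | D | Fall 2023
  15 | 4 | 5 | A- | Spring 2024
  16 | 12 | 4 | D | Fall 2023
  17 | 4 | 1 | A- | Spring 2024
SELECT name, year FROM students WHERE year > 1

Execution result:
name | year
Alice Davis | 2
Noah Jones | 2
Kate Wilson | 3
Quinn Johnson | 4
Bob Miller | 3
Sam Garcia | 4
Alice Brown | 2
Bob Smith | 4
David Garcia | 4
Frank Johnson | 2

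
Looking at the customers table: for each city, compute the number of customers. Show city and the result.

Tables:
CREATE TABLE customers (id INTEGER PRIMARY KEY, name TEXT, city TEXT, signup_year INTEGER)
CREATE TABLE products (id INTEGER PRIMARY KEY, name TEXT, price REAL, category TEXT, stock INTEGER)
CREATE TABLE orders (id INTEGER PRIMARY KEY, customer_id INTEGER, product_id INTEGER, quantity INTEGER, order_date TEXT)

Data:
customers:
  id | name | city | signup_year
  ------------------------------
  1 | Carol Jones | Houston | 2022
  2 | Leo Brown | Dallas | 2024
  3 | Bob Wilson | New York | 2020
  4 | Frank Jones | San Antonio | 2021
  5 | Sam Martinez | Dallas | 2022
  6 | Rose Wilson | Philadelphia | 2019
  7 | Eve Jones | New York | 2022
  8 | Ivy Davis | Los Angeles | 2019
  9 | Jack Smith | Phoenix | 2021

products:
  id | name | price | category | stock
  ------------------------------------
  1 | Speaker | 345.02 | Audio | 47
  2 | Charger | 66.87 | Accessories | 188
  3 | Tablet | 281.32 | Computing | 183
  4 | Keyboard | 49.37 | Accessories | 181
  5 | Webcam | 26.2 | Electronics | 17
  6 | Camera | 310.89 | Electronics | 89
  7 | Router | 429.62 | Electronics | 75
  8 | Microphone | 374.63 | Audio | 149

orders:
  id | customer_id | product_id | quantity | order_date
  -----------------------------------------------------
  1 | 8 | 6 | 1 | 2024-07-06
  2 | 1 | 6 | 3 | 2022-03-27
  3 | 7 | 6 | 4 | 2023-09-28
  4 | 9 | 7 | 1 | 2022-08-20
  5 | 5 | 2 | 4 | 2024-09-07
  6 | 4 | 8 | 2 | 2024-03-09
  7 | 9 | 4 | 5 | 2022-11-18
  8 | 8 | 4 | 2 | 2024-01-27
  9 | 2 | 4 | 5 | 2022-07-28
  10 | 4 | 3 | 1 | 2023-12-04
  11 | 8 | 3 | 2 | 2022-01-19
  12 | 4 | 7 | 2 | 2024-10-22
SELECT city, COUNT(*) AS n FROM customers GROUP BY city

Execution result:
city | n
Dallas | 2
Houston | 1
Los Angeles | 1
New York | 2
Philadelphia | 1
Phoenix | 1
San Antonio | 1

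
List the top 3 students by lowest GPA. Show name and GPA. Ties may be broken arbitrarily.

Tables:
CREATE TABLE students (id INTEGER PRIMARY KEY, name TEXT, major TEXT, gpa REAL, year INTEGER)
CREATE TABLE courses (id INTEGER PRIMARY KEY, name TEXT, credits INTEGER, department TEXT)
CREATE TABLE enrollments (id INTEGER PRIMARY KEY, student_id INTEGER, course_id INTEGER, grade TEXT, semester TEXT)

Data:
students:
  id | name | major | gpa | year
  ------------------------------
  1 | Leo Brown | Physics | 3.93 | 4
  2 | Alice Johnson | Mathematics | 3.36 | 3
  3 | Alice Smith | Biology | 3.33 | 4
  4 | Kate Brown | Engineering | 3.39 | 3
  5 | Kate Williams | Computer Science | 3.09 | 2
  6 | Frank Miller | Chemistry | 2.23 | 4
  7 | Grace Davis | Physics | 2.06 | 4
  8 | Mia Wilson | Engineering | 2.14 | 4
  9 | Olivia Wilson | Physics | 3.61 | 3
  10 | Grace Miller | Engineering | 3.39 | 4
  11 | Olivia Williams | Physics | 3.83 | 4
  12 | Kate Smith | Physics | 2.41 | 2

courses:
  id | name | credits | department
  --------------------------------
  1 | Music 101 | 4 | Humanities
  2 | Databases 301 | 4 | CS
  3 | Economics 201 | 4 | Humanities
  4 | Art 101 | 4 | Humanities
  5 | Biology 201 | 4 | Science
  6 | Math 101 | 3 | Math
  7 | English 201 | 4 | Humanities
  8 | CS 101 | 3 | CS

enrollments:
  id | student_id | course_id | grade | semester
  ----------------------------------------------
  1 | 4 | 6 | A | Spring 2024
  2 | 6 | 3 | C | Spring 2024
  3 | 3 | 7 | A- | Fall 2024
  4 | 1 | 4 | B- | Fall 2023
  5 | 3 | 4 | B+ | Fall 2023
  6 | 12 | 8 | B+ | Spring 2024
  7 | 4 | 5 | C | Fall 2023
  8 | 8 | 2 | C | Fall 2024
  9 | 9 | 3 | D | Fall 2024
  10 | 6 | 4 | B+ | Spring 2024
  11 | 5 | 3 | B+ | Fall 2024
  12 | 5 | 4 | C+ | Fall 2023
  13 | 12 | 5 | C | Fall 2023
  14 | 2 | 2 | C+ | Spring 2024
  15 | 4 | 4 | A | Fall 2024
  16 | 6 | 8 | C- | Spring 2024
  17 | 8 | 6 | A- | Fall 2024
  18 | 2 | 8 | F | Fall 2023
SELECT name, gpa FROM students ORDER BY gpa ASC LIMIT 3

Execution result:
name | gpa
Grace Davis | 2.06
Mia Wilson | 2.14
Frank Miller | 2.23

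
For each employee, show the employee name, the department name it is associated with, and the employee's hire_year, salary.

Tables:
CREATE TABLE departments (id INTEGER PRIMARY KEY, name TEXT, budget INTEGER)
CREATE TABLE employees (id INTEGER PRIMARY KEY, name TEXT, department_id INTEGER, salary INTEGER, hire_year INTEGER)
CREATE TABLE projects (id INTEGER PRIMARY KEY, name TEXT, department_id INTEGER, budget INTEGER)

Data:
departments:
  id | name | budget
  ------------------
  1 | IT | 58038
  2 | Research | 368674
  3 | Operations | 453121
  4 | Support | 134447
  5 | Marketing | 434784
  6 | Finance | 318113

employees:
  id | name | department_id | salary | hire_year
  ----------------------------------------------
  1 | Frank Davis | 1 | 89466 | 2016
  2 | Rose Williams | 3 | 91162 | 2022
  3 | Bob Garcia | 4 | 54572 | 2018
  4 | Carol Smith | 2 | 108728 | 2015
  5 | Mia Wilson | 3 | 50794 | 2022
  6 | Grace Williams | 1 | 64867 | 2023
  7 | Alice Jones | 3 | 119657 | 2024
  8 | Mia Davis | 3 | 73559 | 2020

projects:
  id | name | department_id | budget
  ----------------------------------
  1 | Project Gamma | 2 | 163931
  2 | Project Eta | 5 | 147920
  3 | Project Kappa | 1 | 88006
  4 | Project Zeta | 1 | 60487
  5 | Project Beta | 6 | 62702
SELECT c.name, p.name AS department, c.hire_year, c.salary FROM employees c JOIN departments p ON c.department_id = p.id

Execution result:
name | department | hire_year | salary
Frank Davis | IT | 2016 | 89466
Rose Williams | Operations | 2022 | 91162
Bob Garcia | Support | 2018 | 54572
Carol Smith | Research | 2015 | 108728
Mia Wilson | Operations | 2022 | 50794
Grace Williams | IT | 2023 | 64867
Alice Jones | Operations | 2024 | 119657
Mia Davis | Operations | 2020 | 73559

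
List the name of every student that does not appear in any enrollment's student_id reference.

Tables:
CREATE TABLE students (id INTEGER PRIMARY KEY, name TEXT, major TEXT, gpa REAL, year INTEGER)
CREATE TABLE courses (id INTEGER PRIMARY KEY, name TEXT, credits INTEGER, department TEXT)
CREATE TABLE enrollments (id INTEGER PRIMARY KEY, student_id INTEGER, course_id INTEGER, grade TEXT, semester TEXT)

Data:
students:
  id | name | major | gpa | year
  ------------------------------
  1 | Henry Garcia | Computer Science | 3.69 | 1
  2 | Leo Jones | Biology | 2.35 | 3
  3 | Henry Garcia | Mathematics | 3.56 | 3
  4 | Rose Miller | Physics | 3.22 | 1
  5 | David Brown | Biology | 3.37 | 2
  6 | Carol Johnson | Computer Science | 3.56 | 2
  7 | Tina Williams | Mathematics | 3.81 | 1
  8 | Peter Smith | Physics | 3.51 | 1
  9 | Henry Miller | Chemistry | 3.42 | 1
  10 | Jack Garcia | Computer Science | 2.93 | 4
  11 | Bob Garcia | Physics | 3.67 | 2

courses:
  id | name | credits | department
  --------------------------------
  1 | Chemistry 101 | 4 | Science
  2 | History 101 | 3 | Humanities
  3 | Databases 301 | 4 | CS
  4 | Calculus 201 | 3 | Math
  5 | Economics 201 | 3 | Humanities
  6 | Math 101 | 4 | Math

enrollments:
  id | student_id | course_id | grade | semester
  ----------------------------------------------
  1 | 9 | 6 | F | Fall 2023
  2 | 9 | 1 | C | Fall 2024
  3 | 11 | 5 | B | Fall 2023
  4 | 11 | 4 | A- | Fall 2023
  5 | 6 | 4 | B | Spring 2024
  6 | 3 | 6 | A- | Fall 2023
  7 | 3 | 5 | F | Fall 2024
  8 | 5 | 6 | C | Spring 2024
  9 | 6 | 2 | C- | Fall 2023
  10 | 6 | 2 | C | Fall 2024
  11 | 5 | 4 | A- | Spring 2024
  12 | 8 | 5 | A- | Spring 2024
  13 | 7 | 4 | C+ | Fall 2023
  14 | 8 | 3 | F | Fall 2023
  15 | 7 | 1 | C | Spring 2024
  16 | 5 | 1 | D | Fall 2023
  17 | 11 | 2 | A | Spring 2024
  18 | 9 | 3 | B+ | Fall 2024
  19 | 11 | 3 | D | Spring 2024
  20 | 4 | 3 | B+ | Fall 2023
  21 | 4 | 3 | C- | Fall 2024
SELECT p.name FROM students p LEFT JOIN enrollments c ON c.student_id = p.id WHERE c.id IS NULL

Execution result:
name
Henry Garcia
Leo Jones
Jack Garcia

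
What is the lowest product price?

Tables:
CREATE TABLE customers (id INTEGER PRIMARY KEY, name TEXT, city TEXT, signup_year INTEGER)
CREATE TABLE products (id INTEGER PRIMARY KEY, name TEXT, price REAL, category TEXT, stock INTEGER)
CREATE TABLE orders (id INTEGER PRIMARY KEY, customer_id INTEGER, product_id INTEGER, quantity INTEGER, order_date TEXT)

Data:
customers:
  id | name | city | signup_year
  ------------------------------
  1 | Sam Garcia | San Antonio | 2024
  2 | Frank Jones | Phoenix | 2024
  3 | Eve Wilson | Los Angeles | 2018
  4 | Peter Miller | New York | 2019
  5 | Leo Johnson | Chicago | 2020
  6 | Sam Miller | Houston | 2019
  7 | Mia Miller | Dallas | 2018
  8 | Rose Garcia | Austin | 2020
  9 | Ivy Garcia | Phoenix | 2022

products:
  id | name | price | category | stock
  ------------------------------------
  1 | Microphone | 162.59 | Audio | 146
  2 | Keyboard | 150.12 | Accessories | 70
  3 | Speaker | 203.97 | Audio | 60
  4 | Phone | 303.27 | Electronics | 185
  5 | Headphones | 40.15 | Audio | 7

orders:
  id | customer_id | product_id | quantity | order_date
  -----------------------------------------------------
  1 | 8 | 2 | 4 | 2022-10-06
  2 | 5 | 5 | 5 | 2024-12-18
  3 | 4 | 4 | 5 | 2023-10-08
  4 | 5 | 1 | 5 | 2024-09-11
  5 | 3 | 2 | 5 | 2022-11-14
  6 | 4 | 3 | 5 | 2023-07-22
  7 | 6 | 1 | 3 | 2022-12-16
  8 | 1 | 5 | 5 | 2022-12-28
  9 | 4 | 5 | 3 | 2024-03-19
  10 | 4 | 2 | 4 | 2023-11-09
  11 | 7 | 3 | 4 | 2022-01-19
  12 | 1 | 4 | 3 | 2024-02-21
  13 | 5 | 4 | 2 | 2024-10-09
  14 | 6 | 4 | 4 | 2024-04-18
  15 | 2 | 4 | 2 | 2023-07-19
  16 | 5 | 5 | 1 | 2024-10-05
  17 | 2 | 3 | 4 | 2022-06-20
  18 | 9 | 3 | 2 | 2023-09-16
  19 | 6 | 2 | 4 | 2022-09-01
SELECT MIN(price) FROM products

Execution result:
40.15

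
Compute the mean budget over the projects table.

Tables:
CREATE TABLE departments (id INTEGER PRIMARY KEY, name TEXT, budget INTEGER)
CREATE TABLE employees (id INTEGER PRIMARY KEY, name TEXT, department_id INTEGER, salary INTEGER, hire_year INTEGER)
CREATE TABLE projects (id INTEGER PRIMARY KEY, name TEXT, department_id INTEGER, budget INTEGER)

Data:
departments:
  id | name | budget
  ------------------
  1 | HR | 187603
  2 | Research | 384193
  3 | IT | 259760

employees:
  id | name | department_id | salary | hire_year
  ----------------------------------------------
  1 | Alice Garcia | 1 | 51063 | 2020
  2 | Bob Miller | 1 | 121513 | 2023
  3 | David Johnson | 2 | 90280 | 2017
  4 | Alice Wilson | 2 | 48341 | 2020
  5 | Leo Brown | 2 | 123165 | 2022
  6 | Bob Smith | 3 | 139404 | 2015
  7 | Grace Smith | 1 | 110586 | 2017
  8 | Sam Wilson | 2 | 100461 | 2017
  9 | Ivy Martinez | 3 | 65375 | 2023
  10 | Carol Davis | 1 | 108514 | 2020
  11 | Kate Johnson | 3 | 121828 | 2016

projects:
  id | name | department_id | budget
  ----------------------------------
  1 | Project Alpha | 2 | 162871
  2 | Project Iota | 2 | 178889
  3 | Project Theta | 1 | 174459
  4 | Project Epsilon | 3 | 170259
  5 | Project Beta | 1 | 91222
SELECT AVG(budget) FROM projects

Execution result:
155540.00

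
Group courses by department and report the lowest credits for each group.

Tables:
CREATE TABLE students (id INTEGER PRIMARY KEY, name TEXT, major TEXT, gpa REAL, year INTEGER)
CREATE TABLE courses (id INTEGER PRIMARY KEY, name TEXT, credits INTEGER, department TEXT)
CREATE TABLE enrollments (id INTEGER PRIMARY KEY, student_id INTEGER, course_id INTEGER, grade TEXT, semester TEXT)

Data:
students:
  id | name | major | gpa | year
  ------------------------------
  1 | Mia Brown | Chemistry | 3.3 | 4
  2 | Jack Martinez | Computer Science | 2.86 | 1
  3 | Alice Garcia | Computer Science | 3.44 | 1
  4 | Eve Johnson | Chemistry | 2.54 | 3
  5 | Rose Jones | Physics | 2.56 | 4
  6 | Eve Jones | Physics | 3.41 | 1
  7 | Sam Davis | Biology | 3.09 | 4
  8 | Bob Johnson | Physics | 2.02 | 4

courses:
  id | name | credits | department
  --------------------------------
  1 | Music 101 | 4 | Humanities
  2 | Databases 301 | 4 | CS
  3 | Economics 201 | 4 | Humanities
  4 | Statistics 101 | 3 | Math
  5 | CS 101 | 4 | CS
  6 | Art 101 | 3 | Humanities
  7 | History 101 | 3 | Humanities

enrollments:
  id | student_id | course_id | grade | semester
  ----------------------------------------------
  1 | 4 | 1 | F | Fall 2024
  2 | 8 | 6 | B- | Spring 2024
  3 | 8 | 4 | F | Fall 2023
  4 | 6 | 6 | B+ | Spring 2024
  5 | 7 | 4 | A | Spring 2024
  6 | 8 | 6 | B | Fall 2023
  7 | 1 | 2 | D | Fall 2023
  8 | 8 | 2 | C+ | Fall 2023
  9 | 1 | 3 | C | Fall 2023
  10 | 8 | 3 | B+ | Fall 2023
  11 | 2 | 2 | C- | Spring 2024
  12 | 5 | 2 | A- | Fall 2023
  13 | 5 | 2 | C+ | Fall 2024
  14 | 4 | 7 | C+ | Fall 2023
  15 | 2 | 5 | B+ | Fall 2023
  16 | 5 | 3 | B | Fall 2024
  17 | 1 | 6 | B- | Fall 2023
SELECT department, MIN(credits) AS min_credits FROM courses GROUP BY department

Execution result:
department | min_credits
CS | 4
Humanities | 3
Math | 3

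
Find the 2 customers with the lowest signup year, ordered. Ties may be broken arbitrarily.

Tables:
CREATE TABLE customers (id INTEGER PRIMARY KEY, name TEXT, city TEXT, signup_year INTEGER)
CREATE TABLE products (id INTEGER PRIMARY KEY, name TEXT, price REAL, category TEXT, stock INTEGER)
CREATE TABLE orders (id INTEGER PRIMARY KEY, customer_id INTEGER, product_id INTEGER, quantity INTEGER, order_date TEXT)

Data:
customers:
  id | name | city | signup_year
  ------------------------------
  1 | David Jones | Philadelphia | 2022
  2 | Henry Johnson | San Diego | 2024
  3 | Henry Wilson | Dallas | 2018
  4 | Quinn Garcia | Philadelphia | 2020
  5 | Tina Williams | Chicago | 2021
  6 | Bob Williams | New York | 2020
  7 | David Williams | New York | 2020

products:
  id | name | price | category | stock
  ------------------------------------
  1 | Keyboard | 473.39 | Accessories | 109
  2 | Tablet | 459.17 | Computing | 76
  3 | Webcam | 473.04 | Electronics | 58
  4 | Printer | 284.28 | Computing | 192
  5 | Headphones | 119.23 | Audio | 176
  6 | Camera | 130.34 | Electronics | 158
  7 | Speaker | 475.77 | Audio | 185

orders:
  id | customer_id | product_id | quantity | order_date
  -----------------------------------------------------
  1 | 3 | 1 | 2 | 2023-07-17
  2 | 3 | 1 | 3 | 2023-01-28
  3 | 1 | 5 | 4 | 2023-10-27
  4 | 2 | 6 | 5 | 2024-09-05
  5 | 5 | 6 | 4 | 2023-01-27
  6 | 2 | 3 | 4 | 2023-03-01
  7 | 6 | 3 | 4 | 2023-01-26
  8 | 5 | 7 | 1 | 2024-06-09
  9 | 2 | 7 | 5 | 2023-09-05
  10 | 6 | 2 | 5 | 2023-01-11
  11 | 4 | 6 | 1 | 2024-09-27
SELECT name, signup_year FROM customers ORDER BY signup_year ASC LIMIT 2

Execution result:
name | signup_year
Henry Wilson | 2018
Quinn Garcia | 2020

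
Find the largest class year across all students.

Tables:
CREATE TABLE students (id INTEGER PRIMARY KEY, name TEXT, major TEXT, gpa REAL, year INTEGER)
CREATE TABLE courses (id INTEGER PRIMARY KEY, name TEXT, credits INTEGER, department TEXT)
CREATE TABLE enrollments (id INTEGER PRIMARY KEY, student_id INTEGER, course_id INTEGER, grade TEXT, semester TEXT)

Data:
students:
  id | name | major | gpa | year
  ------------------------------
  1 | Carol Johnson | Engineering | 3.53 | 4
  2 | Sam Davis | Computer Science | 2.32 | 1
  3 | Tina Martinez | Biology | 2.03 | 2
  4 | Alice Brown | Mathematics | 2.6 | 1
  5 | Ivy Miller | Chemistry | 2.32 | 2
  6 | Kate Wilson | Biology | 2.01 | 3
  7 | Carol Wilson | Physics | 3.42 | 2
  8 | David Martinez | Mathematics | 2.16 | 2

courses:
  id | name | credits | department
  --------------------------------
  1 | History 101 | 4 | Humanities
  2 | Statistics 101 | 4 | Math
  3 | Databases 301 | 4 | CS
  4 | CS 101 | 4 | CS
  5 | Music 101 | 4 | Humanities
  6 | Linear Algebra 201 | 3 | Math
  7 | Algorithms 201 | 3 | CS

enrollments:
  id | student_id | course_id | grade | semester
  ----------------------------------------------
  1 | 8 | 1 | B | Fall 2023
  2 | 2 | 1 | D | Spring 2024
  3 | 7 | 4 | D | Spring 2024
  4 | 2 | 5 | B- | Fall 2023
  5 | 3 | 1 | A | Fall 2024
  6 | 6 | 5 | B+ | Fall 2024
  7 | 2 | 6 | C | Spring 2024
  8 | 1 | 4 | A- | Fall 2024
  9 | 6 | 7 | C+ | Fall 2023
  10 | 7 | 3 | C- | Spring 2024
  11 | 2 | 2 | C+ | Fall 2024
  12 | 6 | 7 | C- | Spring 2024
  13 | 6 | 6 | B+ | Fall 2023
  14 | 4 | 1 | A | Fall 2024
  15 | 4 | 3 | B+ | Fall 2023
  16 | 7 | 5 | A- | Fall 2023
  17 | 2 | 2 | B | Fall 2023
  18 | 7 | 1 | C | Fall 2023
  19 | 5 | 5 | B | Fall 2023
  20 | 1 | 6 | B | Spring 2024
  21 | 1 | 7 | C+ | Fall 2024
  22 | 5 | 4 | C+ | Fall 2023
SELECT MAX(year) FROM students

Execution result:
4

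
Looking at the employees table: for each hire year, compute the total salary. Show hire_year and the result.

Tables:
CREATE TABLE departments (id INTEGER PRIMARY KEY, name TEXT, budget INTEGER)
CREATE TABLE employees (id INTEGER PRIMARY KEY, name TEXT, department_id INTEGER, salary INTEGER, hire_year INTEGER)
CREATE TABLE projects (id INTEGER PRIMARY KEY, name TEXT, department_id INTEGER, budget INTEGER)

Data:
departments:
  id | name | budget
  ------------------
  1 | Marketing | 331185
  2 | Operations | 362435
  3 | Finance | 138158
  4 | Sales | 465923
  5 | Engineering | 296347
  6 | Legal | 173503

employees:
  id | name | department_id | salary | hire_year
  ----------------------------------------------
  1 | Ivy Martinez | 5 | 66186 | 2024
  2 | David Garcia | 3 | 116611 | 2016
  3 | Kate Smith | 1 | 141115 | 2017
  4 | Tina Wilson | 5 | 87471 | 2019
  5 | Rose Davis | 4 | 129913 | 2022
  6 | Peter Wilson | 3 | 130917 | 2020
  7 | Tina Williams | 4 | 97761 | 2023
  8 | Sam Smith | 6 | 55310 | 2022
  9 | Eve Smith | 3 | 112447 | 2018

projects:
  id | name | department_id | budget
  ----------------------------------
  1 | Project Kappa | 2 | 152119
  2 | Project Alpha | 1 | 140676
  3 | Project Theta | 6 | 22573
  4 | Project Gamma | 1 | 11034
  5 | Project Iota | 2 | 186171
SELECT hire_year, SUM(salary) AS sum_salary FROM employees GROUP BY hire_year

Execution result:
hire_year | sum_salary
2016 | 116611
2017 | 141115
2018 | 112447
2019 | 87471
2020 | 130917
2022 | 185223
2023 | 97761
2024 | 66186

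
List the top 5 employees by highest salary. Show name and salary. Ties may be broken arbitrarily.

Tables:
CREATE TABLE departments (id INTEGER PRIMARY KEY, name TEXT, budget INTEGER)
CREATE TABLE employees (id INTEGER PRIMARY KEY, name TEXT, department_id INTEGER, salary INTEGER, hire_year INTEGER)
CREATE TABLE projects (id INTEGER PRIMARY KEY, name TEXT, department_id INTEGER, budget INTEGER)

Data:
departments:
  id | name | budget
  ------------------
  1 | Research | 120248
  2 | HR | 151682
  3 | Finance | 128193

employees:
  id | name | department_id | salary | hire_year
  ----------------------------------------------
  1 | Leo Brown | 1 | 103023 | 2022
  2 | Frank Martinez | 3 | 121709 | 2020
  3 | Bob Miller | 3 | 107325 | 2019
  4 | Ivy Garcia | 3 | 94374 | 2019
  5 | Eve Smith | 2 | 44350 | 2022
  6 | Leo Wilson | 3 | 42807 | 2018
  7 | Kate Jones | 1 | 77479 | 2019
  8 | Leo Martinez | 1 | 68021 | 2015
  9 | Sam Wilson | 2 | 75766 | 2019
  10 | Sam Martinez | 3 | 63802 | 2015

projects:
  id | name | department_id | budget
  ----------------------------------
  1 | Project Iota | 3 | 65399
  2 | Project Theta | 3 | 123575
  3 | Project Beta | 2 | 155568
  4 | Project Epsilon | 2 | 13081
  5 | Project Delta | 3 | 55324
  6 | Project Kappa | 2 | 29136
SELECT name, salary FROM employees ORDER BY salary DESC LIMIT 5

Execution result:
name | salary
Frank Martinez | 121709
Bob Miller | 107325
Leo Brown | 103023
Ivy Garcia | 94374
Kate Jones | 77479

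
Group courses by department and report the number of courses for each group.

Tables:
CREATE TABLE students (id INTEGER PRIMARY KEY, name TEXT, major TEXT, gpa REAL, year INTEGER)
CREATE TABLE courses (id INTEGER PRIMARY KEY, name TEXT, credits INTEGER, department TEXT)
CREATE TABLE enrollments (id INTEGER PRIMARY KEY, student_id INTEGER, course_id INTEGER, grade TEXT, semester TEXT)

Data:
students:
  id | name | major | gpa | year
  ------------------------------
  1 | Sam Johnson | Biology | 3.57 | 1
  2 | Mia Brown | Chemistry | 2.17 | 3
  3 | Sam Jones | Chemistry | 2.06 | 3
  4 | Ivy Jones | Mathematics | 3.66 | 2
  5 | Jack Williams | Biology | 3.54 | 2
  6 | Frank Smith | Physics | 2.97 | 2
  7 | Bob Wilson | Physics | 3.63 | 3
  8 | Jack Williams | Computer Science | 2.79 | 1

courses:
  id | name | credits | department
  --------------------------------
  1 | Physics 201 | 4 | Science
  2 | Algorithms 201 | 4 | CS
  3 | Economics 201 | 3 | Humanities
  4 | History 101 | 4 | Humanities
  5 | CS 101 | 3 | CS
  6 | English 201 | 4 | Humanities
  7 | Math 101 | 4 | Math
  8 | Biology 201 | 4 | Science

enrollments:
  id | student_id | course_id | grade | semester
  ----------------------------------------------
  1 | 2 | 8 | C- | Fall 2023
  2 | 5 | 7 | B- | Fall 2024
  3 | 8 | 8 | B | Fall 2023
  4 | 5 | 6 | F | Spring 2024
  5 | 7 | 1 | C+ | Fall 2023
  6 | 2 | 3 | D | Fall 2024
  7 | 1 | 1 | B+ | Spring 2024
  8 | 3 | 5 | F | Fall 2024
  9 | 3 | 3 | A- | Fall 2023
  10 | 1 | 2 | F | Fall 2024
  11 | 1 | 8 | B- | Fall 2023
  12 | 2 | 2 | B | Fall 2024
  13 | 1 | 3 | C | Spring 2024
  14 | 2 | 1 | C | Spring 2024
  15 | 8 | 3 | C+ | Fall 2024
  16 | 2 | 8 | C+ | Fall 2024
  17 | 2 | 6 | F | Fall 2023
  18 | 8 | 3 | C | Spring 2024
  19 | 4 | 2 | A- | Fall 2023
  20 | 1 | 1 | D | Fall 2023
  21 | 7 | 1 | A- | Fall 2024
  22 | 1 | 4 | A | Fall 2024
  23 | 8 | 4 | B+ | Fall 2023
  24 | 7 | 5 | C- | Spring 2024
SELECT department, COUNT(*) AS n FROM courses GROUP BY department

Execution result:
department | n
CS | 2
Humanities | 3
Math | 1
Science | 2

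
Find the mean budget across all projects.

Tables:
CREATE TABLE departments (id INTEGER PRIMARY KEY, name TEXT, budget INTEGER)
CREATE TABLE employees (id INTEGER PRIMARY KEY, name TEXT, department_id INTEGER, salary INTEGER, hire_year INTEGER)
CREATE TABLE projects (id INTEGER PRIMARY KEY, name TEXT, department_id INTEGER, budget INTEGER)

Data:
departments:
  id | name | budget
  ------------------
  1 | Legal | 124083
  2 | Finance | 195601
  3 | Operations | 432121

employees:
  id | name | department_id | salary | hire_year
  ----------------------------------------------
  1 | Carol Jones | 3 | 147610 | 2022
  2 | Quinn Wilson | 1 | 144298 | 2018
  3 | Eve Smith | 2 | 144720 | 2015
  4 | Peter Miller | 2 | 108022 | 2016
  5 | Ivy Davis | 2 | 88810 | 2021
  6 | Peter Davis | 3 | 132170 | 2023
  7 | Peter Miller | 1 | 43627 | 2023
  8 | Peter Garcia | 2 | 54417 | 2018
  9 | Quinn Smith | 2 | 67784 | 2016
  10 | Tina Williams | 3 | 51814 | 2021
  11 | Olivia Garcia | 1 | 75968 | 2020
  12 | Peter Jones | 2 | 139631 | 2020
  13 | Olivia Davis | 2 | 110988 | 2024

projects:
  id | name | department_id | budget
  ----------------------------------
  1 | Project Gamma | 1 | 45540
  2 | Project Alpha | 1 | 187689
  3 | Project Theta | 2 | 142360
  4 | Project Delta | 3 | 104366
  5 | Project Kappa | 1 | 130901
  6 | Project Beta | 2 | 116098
SELECT AVG(budget) FROM projects

Execution result:
121159.00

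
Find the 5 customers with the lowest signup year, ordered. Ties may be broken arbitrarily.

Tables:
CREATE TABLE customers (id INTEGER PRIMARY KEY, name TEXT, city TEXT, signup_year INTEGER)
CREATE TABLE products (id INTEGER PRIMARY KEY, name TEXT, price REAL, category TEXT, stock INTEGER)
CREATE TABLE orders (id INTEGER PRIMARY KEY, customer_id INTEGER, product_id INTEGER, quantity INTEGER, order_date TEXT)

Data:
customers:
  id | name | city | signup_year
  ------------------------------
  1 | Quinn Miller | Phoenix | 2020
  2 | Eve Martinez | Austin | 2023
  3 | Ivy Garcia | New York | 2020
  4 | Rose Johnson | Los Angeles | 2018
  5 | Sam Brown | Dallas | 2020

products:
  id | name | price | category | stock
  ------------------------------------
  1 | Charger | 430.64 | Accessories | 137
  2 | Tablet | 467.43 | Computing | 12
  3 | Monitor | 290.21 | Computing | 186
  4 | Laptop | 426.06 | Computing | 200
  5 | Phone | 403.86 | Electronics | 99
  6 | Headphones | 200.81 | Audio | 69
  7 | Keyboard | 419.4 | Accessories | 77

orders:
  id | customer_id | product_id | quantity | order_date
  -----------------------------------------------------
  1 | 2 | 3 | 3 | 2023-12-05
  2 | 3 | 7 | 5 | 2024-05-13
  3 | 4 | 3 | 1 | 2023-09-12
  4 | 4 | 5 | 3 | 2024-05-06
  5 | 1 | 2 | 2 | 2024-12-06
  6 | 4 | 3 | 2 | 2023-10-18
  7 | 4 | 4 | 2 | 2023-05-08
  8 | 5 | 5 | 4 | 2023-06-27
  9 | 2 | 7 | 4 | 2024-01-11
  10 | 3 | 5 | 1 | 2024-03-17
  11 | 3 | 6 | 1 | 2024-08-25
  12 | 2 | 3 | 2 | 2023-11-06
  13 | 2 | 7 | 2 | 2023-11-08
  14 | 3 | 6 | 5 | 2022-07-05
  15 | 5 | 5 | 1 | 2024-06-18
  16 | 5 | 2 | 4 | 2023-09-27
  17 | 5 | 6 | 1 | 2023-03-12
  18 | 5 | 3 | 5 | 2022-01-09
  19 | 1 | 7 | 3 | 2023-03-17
SELECT name, signup_year FROM customers ORDER BY signup_year ASC LIMIT 5

Execution result:
name | signup_year
Rose Johnson | 2018
Quinn Miller | 2020
Ivy Garcia | 2020
Sam Brown | 2020
Eve Martinez | 2023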